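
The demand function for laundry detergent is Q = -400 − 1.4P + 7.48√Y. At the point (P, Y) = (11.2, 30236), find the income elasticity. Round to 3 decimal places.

At P = 11.2, Y = 30236: Q = 884.980.
Holding P constant, ∂Q/∂Y = 7.48/(2√Y) = 0.0215085.
η_Y = (∂Q/∂Y)·(Y/Q) = 0.0215085 × (30236/884.980) = 0.735.

0.735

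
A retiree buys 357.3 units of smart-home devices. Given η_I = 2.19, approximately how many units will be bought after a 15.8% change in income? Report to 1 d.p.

480.9

%ΔQ ≈ η × %ΔI = 2.19 × 15.8% = 34.602%.
New Q ≈ 357.3 × (1 + 0.34602) = 480.9.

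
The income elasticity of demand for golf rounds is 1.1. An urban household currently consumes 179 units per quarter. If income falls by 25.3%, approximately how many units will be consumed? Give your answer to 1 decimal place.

%ΔQ ≈ η × %ΔI = 1.1 × (-25.3%) = -27.83%.
New Q ≈ 179 × (1 − 0.2783) = 129.2.

129.2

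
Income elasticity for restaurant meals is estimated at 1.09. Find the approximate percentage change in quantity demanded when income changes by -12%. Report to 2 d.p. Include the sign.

-13.08%

%ΔQ ≈ η × %ΔI = 1.09 × (-12%) = -13.08%.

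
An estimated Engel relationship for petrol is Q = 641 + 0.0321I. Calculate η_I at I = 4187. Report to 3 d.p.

0.173

At I = 4187: Q = 775.403.
dQ/dI = 0.0321.
η = (dQ/dI)·(I/Q) = 0.0321 × (4187/775.403) = 0.173.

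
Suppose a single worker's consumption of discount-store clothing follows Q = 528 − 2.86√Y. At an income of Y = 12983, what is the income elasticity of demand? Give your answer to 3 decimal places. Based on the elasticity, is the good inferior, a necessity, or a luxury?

At Y = 12983: Q = 202.123.
dQ/dY = -2.86/(2√Y) = -0.0125501 at this income.
η = (dQ/dY)·(Y/Q) = -0.0125501 × (12983/202.123) = -0.806.
Since η < 0, the good is an inferior good.

-0.806 (inferior good)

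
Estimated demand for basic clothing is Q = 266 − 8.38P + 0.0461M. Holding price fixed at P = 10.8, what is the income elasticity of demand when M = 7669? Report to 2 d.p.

0.67

At P = 10.8, M = 7669: Q = 529.037.
Holding P constant, ∂Q/∂M = 0.0461.
η_M = (∂Q/∂M)·(M/Q) = 0.0461 × (7669/529.037) = 0.67.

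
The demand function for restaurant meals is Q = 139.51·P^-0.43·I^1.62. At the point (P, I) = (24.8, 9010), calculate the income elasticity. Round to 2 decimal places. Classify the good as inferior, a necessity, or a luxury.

1.62 (luxury)

For a multiplicative demand Q = A·P^α·I^β, the income elasticity is β everywhere.
Here β = 1.62, so η = 1.62.
Since η > 1, this is a luxury.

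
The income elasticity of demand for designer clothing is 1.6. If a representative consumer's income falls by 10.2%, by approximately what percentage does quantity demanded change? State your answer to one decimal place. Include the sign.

-16.3%

%ΔQ ≈ η × %ΔI = 1.6 × (-10.2%) = -16.3%.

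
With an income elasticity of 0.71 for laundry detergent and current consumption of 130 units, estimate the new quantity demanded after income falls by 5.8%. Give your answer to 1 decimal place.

124.6

%ΔQ ≈ η × %ΔI = 0.71 × (-5.8%) = -4.118%.
New Q ≈ 130 × (1 − 0.04118) = 124.6.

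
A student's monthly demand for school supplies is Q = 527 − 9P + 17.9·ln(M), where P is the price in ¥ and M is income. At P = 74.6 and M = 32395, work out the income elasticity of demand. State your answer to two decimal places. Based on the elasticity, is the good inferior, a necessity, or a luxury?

At P = 74.6, M = 32395: Q = 41.505.
Holding P constant, ∂Q/∂M = 17.9/M = 0.000552554.
η_M = (∂Q/∂M)·(M/Q) = 0.000552554 × (32395/41.505) = 0.43.
Since 0 < η < 1, this is a necessity.

0.43 (necessity)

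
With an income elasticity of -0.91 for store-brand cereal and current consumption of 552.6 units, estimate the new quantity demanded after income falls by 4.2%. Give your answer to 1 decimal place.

573.7

%ΔQ ≈ η × %ΔI = -0.91 × (-4.2%) = 3.822%.
New Q ≈ 552.6 × (1 + 0.03822) = 573.7.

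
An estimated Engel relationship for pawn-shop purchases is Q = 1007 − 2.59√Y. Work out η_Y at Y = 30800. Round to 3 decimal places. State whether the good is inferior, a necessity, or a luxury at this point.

At Y = 30800: Q = 552.457.
dQ/dY = -2.59/(2√Y) = -0.00737895 at this income.
η = (dQ/dY)·(Y/Q) = -0.00737895 × (30800/552.457) = -0.411.
Since η < 0, the good is an inferior good.

-0.411 (inferior good)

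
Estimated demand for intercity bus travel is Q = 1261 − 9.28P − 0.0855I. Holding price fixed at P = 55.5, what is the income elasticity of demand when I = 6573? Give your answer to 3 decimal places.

-3.055

At P = 55.5, I = 6573: Q = 183.968.
Holding P constant, ∂Q/∂I = −0.0855.
η_I = (∂Q/∂I)·(I/Q) = -0.0855 × (6573/183.968) = -3.055.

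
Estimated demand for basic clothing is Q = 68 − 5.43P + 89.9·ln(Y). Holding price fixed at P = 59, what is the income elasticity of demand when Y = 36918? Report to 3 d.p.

0.130

At P = 59, Y = 36918: Q = 693.059.
Holding P constant, ∂Q/∂Y = 89.9/Y = 0.00243513.
η_Y = (∂Q/∂Y)·(Y/Q) = 0.00243513 × (36918/693.059) = 0.130.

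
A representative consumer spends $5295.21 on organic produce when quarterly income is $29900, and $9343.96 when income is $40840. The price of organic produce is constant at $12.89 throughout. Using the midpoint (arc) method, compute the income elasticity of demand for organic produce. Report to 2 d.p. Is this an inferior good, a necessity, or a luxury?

With a constant price, Q₁ = 5295.21/12.89 = 410.800 and Q₂ = 9343.96/12.89 = 724.900 (equivalently, work directly with expenditure since P cancels).
Midpoint %ΔQ = (9343.96 − 5295.21)/7319.58 = 0.55314; midpoint %ΔI = (40840 − 29900)/35370 = 0.30930.
η = 0.55314 / 0.30930 = 1.79.
η > 1 ⇒ luxury.

1.79 (luxury)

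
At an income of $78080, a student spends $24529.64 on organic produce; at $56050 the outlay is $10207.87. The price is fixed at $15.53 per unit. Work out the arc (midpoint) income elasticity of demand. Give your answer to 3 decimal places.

2.510

With a constant price, Q₁ = 24529.64/15.53 = 1579.500 and Q₂ = 10207.87/15.53 = 657.300 (equivalently, work directly with expenditure since P cancels).
Midpoint %ΔQ = (10207.87 − 24529.64)/17368.76 = -0.82457; midpoint %ΔI = (56050 − 78080)/67065 = -0.32849.
η = -0.82457 / -0.32849 = 2.510.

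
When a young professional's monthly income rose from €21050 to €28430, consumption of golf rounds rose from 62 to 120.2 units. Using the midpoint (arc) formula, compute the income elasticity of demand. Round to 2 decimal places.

ΔQ = 120.2 − 62 = 58.2; midpoint Q̄ = (62 + 120.2)/2 = 91.1.
ΔI = 28430 − 21050 = 7380; midpoint Ī = (21050 + 28430)/2 = 24740.
η = (ΔQ/Q̄) ÷ (ΔI/Ī) = (58.2/91.1) ÷ (7380/24740) = 2.14.

2.14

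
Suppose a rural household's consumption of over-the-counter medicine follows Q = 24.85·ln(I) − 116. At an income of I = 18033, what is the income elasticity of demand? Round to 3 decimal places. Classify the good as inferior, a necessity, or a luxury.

0.195 (necessity)

At I = 18033: Q = 127.529.
dQ/dI = 24.85/I = 0.00137803 at this income.
η = (dQ/dI)·(I/Q) = 0.00137803 × (18033/127.529) = 0.195.
Since 0 < η < 1, the good is a necessity.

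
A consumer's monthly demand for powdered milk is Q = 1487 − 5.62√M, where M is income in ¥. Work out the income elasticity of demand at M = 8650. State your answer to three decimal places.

-0.271

At M = 8650: Q = 964.310.
dQ/dM = -5.62/(2√M) = -0.0302133 at this income.
η = (dQ/dM)·(M/Q) = -0.0302133 × (8650/964.310) = -0.271.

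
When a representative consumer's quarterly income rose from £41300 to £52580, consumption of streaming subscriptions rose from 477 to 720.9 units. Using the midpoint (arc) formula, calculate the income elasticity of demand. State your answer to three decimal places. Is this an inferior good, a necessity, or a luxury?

ΔQ = 720.9 − 477 = 243.9; midpoint Q̄ = (477 + 720.9)/2 = 598.95.
ΔI = 52580 − 41300 = 11280; midpoint Ī = (41300 + 52580)/2 = 46940.
η = (ΔQ/Q̄) ÷ (ΔI/Ī) = (243.9/598.95) ÷ (11280/46940) = 1.695.
η > 1 ⇒ luxury.

1.695 (luxury)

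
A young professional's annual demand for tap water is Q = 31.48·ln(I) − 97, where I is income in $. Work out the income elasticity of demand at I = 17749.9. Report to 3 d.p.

At I = 17749.9: Q = 211.005.
dQ/dI = 31.48/I = 0.00177353 at this income.
η = (dQ/dI)·(I/Q) = 0.00177353 × (17749.9/211.005) = 0.149.

0.149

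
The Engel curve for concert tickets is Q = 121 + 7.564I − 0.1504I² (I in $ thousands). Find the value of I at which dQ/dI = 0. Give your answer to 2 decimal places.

25.15

dQ/dI = 7.564 − 0.3008I.
The good is inferior where dQ/dI < 0. Setting dQ/dI = 0 gives I = 7.564 / 0.3008 = 25.15.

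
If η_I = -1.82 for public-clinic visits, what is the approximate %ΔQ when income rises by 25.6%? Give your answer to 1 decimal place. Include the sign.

%ΔQ ≈ η × %ΔI = -1.82 × 25.6% = -46.6%.

-46.6%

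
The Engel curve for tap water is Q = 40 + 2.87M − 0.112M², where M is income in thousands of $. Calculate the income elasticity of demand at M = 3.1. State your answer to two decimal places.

0.14

At M = 3.1: Q = 47.8207.
dQ/dM = 2.87 − 0.224M = 2.17560.
η = (dQ/dM)·(M/Q) = 2.17560 × (3.1/47.8207) = 0.14.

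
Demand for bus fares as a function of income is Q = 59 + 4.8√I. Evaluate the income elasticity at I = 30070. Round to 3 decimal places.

At I = 30070: Q = 891.354.
dQ/dI = 4.8/(2√I) = 0.0138403 at this income.
η = (dQ/dI)·(I/Q) = 0.0138403 × (30070/891.354) = 0.467.

0.467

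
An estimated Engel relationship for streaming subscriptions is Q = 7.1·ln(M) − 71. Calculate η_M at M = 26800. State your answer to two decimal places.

At M = 26800: Q = 1.393.
dQ/dM = 7.1/M = 0.000264925 at this income.
η = (dQ/dM)·(M/Q) = 0.000264925 × (26800/1.393) = 5.10.

5.10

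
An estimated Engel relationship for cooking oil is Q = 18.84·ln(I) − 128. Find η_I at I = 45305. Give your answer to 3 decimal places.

At I = 45305: Q = 73.987.
dQ/dI = 18.84/I = 0.000415848 at this income.
η = (dQ/dI)·(I/Q) = 0.000415848 × (45305/73.987) = 0.255.

0.255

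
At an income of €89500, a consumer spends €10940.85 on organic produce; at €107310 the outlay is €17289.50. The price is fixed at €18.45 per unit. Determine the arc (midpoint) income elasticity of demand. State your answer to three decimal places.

With a constant price, Q₁ = 10940.85/18.45 = 593.000 and Q₂ = 17289.50/18.45 = 937.100 (equivalently, work directly with expenditure since P cancels).
Midpoint %ΔQ = (17289.50 − 10940.85)/14115.18 = 0.44977; midpoint %ΔI = (107310 − 89500)/98405 = 0.18099.
η = 0.44977 / 0.18099 = 2.485.

2.485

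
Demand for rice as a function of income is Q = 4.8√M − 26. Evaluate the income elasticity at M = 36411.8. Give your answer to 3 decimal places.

At M = 36411.8: Q = 889.930.
dQ/dM = 4.8/(2√M) = 0.0125774 at this income.
η = (dQ/dM)·(M/Q) = 0.0125774 × (36411.8/889.930) = 0.515.

0.515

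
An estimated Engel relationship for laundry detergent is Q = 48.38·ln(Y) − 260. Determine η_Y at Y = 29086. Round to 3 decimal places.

0.204

At Y = 29086: Q = 237.250.
dQ/dY = 48.38/Y = 0.00166334 at this income.
η = (dQ/dY)·(Y/Q) = 0.00166334 × (29086/237.250) = 0.204.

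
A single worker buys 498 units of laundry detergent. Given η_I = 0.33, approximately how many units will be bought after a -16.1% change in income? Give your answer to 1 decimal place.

471.5

%ΔQ ≈ η × %ΔI = 0.33 × (-16.1%) = -5.313%.
New Q ≈ 498 × (1 − 0.05313) = 471.5.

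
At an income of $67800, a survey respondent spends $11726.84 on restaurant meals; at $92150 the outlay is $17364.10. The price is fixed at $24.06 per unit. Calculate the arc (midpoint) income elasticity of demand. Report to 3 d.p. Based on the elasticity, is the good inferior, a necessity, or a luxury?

With a constant price, Q₁ = 11726.84/24.06 = 487.400 and Q₂ = 17364.10/24.06 = 721.700 (equivalently, work directly with expenditure since P cancels).
Midpoint %ΔQ = (17364.10 − 11726.84)/14545.47 = 0.38756; midpoint %ΔI = (92150 − 67800)/79975 = 0.30447.
η = 0.38756 / 0.30447 = 1.273.
η > 1 ⇒ luxury.

1.273 (luxury)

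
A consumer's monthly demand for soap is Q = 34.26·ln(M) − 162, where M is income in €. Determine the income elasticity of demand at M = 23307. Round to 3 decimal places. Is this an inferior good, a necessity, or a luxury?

At M = 23307: Q = 182.536.
dQ/dM = 34.26/M = 0.00146994 at this income.
η = (dQ/dM)·(M/Q) = 0.00146994 × (23307/182.536) = 0.188.
Since 0 < η < 1, the good is a necessity.

0.188 (necessity)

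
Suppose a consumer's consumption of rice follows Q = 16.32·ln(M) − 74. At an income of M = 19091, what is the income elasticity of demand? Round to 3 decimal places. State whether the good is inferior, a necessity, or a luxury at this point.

0.188 (necessity)

At M = 19091: Q = 86.866.
dQ/dM = 16.32/M = 0.000854853 at this income.
η = (dQ/dM)·(M/Q) = 0.000854853 × (19091/86.866) = 0.188.
Since 0 < η < 1, the good is a necessity.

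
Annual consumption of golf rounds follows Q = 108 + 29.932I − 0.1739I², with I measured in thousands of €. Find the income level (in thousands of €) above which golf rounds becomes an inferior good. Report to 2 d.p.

86.06

dQ/dI = 29.932 − 0.3478I.
The good is inferior where dQ/dI < 0. Setting dQ/dI = 0 gives I = 29.932 / 0.3478 = 86.06.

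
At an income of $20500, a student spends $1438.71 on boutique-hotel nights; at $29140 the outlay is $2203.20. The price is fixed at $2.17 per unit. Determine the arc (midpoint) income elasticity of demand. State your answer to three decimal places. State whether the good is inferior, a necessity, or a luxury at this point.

With a constant price, Q₁ = 1438.71/2.17 = 663.000 and Q₂ = 2203.20/2.17 = 1015.300 (equivalently, work directly with expenditure since P cancels).
Midpoint %ΔQ = (2203.20 − 1438.71)/1820.96 = 0.41983; midpoint %ΔI = (29140 − 20500)/24820 = 0.34811.
η = 0.41983 / 0.34811 = 1.206.
η > 1 ⇒ luxury.

1.206 (luxury)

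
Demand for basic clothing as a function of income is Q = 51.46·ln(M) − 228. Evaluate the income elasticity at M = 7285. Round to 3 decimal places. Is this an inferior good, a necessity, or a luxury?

0.224 (necessity)

At M = 7285: Q = 229.663.
dQ/dM = 51.46/M = 0.00706383 at this income.
η = (dQ/dM)·(M/Q) = 0.00706383 × (7285/229.663) = 0.224.
Since 0 < η < 1, the good is a necessity.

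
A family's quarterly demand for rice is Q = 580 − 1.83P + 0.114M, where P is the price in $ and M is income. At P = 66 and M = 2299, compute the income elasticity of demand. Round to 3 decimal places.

0.363

At P = 66, M = 2299: Q = 721.306.
Holding P constant, ∂Q/∂M = 0.114.
η_M = (∂Q/∂M)·(M/Q) = 0.114 × (2299/721.306) = 0.363.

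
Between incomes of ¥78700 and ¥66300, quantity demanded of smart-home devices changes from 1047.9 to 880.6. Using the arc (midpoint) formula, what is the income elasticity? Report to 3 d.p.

1.014

ΔQ = 880.6 − 1047.9 = -167.3; midpoint Q̄ = (1047.9 + 880.6)/2 = 964.25.
ΔI = 66300 − 78700 = -12400; midpoint Ī = (78700 + 66300)/2 = 72500.
η = (ΔQ/Q̄) ÷ (ΔI/Ī) = (-167.3/964.25) ÷ (-12400/72500) = 1.014.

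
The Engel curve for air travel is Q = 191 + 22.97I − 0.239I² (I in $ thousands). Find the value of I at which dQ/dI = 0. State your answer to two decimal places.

48.05

dQ/dI = 22.97 − 0.478I.
The good is inferior where dQ/dI < 0. Setting dQ/dI = 0 gives I = 22.97 / 0.478 = 48.05.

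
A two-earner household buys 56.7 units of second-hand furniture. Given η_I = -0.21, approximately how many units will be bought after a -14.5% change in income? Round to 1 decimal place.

58.4

%ΔQ ≈ η × %ΔI = -0.21 × (-14.5%) = 3.045%.
New Q ≈ 56.7 × (1 + 0.03045) = 58.4.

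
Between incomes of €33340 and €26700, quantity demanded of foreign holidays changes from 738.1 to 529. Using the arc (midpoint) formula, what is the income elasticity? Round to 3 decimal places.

ΔQ = 529 − 738.1 = -209.1; midpoint Q̄ = (738.1 + 529)/2 = 633.55.
ΔI = 26700 − 33340 = -6640; midpoint Ī = (33340 + 26700)/2 = 30020.
η = (ΔQ/Q̄) ÷ (ΔI/Ī) = (-209.1/633.55) ÷ (-6640/30020) = 1.492.

1.492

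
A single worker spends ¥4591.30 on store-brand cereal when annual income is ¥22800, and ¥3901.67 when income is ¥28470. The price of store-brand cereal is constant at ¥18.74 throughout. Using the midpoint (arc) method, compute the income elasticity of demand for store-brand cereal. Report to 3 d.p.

With a constant price, Q₁ = 4591.30/18.74 = 245.000 and Q₂ = 3901.67/18.74 = 208.200 (equivalently, work directly with expenditure since P cancels).
Midpoint %ΔQ = (3901.67 − 4591.30)/4246.49 = -0.16240; midpoint %ΔI = (28470 − 22800)/25635 = 0.22118.
η = -0.16240 / 0.22118 = -0.734.

-0.734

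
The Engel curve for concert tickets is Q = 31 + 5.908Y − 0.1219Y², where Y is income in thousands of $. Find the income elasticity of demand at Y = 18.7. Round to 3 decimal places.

0.255

At Y = 18.7: Q = 98.8524.
dQ/dY = 5.908 − 0.2438Y = 1.34894.
η = (dQ/dY)·(Y/Q) = 1.34894 × (18.7/98.8524) = 0.255.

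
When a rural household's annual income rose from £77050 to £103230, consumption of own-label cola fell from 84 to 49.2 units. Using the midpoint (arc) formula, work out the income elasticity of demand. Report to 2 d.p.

-1.80

ΔQ = 49.2 − 84 = -34.8; midpoint Q̄ = (84 + 49.2)/2 = 66.6.
ΔI = 103230 − 77050 = 26180; midpoint Ī = (77050 + 103230)/2 = 90140.
η = (ΔQ/Q̄) ÷ (ΔI/Ī) = (-34.8/66.6) ÷ (26180/90140) = -1.80.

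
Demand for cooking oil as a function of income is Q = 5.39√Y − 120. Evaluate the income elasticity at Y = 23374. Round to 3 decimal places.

0.585

At Y = 23374: Q = 704.053.
dQ/dY = 5.39/(2√Y) = 0.0176276 at this income.
η = (dQ/dY)·(Y/Q) = 0.0176276 × (23374/704.053) = 0.585.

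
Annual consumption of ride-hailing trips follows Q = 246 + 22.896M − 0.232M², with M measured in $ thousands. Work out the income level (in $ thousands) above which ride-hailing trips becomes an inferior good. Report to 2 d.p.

49.34

dQ/dM = 22.896 − 0.464M.
The good is inferior where dQ/dM < 0. Setting dQ/dM = 0 gives M = 22.896 / 0.464 = 49.34.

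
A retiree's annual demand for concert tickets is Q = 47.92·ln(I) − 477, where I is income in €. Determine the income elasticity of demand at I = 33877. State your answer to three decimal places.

2.099

At I = 33877: Q = 22.829.
dQ/dI = 47.92/I = 0.00141453 at this income.
η = (dQ/dI)·(I/Q) = 0.00141453 × (33877/22.829) = 2.099.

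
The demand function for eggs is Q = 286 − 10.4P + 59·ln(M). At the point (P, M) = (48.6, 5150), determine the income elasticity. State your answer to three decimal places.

0.207

At P = 48.6, M = 5150: Q = 284.818.
Holding P constant, ∂Q/∂M = 59/M = 0.0114563.
η_M = (∂Q/∂M)·(M/Q) = 0.0114563 × (5150/284.818) = 0.207.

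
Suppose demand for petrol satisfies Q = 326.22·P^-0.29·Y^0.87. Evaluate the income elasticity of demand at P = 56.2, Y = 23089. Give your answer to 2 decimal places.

0.87

For a multiplicative demand Q = A·P^α·Y^β, the income elasticity is β everywhere.
Here β = 0.87, so η = 0.87.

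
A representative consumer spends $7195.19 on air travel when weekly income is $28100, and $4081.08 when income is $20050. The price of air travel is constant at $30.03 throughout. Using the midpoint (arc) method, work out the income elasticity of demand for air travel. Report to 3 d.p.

1.652

With a constant price, Q₁ = 7195.19/30.03 = 239.600 and Q₂ = 4081.08/30.03 = 135.900 (equivalently, work directly with expenditure since P cancels).
Midpoint %ΔQ = (4081.08 − 7195.19)/5638.14 = -0.55233; midpoint %ΔI = (20050 − 28100)/24075 = -0.33437.
η = -0.55233 / -0.33437 = 1.652.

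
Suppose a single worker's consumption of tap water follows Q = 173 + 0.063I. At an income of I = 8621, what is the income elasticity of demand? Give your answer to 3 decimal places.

0.758

At I = 8621: Q = 716.123.
dQ/dI = 0.063.
η = (dQ/dI)·(I/Q) = 0.063 × (8621/716.123) = 0.758.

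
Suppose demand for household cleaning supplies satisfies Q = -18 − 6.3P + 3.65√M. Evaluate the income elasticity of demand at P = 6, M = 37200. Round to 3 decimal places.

0.543

At P = 6, M = 37200: Q = 648.187.
Holding P constant, ∂Q/∂M = 3.65/(2√M) = 0.00946218.
η_M = (∂Q/∂M)·(M/Q) = 0.00946218 × (37200/648.187) = 0.543.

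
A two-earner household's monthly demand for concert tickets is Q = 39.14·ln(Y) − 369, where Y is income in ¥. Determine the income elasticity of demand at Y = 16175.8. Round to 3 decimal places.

3.794

At Y = 16175.8: Q = 10.316.
dQ/dY = 39.14/Y = 0.00241966 at this income.
η = (dQ/dY)·(Y/Q) = 0.00241966 × (16175.8/10.316) = 3.794.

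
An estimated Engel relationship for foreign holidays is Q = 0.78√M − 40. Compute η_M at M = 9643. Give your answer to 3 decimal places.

At M = 9643: Q = 36.595.
dQ/dM = 0.78/(2√M) = 0.00397154 at this income.
η = (dQ/dM)·(M/Q) = 0.00397154 × (9643/36.595) = 1.047.

1.047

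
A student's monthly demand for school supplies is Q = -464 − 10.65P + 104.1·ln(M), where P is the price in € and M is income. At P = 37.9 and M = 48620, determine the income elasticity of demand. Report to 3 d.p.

At P = 37.9, M = 48620: Q = 255.790.
Holding P constant, ∂Q/∂M = 104.1/M = 0.00214109.
η_M = (∂Q/∂M)·(M/Q) = 0.00214109 × (48620/255.790) = 0.407.

0.407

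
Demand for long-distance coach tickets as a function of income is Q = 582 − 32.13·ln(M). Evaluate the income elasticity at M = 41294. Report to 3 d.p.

-0.134

At M = 41294: Q = 240.507.
dQ/dM = -32.13/M = -0.000778079 at this income.
η = (dQ/dM)·(M/Q) = -0.000778079 × (41294/240.507) = -0.134.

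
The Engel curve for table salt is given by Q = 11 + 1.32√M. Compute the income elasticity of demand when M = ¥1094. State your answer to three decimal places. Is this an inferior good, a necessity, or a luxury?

0.399 (necessity)

At M = 1094: Q = 54.660.
dQ/dM = 1.32/(2√M) = 0.0199542 at this income.
η = (dQ/dM)·(M/Q) = 0.0199542 × (1094/54.660) = 0.399.
Since 0 < η < 1, the good is a necessity.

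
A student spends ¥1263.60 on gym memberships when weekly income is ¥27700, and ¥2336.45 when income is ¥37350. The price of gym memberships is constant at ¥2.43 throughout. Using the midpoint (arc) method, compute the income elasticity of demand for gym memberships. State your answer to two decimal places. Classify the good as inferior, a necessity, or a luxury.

2.01 (luxury)

With a constant price, Q₁ = 1263.60/2.43 = 520.000 and Q₂ = 2336.45/2.43 = 961.502 (equivalently, work directly with expenditure since P cancels).
Midpoint %ΔQ = (2336.45 − 1263.60)/1800.03 = 0.59602; midpoint %ΔI = (37350 − 27700)/32525 = 0.29669.
η = 0.59602 / 0.29669 = 2.01.
η > 1 ⇒ luxury.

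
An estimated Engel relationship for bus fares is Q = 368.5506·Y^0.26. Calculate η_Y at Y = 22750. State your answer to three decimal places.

0.260

For Q = A·Y^β the income elasticity is constant and equal to β.
Here β = 0.26, so η = 0.260.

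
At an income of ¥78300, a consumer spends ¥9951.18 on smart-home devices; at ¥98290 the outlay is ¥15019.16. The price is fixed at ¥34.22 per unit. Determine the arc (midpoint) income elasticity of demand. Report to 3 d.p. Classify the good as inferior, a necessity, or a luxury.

With a constant price, Q₁ = 9951.18/34.22 = 290.800 and Q₂ = 15019.16/34.22 = 438.900 (equivalently, work directly with expenditure since P cancels).
Midpoint %ΔQ = (15019.16 − 9951.18)/12485.17 = 0.40592; midpoint %ΔI = (98290 − 78300)/88295 = 0.22640.
η = 0.40592 / 0.22640 = 1.793.
η > 1 ⇒ luxury.

1.793 (luxury)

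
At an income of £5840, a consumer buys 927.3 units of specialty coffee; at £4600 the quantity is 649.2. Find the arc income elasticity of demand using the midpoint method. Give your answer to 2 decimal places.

ΔQ = 649.2 − 927.3 = -278.1; midpoint Q̄ = (927.3 + 649.2)/2 = 788.25.
ΔI = 4600 − 5840 = -1240; midpoint Ī = (5840 + 4600)/2 = 5220.
η = (ΔQ/Q̄) ÷ (ΔI/Ī) = (-278.1/788.25) ÷ (-1240/5220) = 1.49.

1.49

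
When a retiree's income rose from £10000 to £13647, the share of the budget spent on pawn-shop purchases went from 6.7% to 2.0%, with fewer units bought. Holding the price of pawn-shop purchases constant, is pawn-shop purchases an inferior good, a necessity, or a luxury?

Quantity demanded falls as income rises, so η < 0.

inferior good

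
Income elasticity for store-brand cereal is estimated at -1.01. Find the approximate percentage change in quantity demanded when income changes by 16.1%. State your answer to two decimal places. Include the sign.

-16.26%

%ΔQ ≈ η × %ΔI = -1.01 × 16.1% = -16.26%.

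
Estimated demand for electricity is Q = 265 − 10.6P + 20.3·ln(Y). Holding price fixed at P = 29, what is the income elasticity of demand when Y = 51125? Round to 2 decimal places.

At P = 29, Y = 51125: Q = 177.693.
Holding P constant, ∂Q/∂Y = 20.3/Y = 0.000397066.
η_Y = (∂Q/∂Y)·(Y/Q) = 0.000397066 × (51125/177.693) = 0.11.

0.11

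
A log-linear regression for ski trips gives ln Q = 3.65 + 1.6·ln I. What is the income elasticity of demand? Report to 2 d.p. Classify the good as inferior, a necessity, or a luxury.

In a log-linear demand, the coefficient on ln I is the income elasticity.
So η = 1.60.
η > 1 ⇒ luxury.

1.60 (luxury)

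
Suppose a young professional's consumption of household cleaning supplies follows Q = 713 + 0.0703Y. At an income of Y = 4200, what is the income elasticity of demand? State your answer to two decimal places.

At Y = 4200: Q = 1008.260.
dQ/dY = 0.0703.
η = (dQ/dY)·(Y/Q) = 0.0703 × (4200/1008.260) = 0.29.

0.29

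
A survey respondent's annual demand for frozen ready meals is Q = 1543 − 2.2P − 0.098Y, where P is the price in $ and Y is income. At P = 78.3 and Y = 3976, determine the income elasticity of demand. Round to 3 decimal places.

-0.397

At P = 78.3, Y = 3976: Q = 981.092.
Holding P constant, ∂Q/∂Y = −0.098.
η_Y = (∂Q/∂Y)·(Y/Q) = -0.098 × (3976/981.092) = -0.397.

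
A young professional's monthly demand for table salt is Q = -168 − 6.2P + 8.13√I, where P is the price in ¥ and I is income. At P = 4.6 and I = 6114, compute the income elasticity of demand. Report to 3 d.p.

At P = 4.6, I = 6114: Q = 439.182.
Holding P constant, ∂Q/∂I = 8.13/(2√I) = 0.0519874.
η_I = (∂Q/∂I)·(I/Q) = 0.0519874 × (6114/439.182) = 0.724.

0.724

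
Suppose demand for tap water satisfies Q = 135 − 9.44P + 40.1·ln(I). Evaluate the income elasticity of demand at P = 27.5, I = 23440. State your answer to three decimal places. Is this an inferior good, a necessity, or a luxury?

0.144 (necessity)

At P = 27.5, I = 23440: Q = 278.894.
Holding P constant, ∂Q/∂I = 40.1/I = 0.00171075.
η_I = (∂Q/∂I)·(I/Q) = 0.00171075 × (23440/278.894) = 0.144.
Since 0 < η < 1, this is a necessity.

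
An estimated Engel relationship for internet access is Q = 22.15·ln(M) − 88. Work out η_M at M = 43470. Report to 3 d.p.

0.149

At M = 43470: Q = 148.558.
dQ/dM = 22.15/M = 0.000509547 at this income.
η = (dQ/dM)·(M/Q) = 0.000509547 × (43470/148.558) = 0.149.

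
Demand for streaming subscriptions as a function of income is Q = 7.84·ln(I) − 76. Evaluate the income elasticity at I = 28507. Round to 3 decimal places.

At I = 28507: Q = 4.422.
dQ/dI = 7.84/I = 0.00027502 at this income.
η = (dQ/dI)·(I/Q) = 0.00027502 × (28507/4.422) = 1.773.

1.773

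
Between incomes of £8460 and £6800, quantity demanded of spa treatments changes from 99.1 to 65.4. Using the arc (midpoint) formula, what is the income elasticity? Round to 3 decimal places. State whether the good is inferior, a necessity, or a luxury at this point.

1.883 (luxury)

ΔQ = 65.4 − 99.1 = -33.7; midpoint Q̄ = (99.1 + 65.4)/2 = 82.25.
ΔI = 6800 − 8460 = -1660; midpoint Ī = (8460 + 6800)/2 = 7630.
η = (ΔQ/Q̄) ÷ (ΔI/Ī) = (-33.7/82.25) ÷ (-1660/7630) = 1.883.
η > 1 ⇒ luxury.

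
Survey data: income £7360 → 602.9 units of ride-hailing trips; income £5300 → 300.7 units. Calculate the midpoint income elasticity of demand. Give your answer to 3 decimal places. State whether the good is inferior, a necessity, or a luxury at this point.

ΔQ = 300.7 − 602.9 = -302.2; midpoint Q̄ = (602.9 + 300.7)/2 = 451.8.
ΔI = 5300 − 7360 = -2060; midpoint Ī = (7360 + 5300)/2 = 6330.
η = (ΔQ/Q̄) ÷ (ΔI/Ī) = (-302.2/451.8) ÷ (-2060/6330) = 2.055.
η > 1 ⇒ luxury.

2.055 (luxury)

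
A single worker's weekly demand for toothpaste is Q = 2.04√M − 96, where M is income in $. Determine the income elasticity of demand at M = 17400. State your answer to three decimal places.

At M = 17400: Q = 173.094.
dQ/dM = 2.04/(2√M) = 0.0077326 at this income.
η = (dQ/dM)·(M/Q) = 0.0077326 × (17400/173.094) = 0.777.

0.777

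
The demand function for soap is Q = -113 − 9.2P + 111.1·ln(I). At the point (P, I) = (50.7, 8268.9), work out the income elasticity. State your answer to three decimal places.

At P = 50.7, I = 8268.9: Q = 422.711.
Holding P constant, ∂Q/∂I = 111.1/I = 0.0134359.
η_I = (∂Q/∂I)·(I/Q) = 0.0134359 × (8268.9/422.711) = 0.263.

0.263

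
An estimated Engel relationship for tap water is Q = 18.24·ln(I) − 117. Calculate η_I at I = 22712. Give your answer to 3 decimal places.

0.277

At I = 22712: Q = 65.959.
dQ/dI = 18.24/I = 0.0008031 at this income.
η = (dQ/dI)·(I/Q) = 0.0008031 × (22712/65.959) = 0.277.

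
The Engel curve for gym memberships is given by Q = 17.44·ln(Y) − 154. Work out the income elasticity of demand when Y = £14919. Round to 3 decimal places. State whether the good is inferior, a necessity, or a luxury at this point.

At Y = 14919: Q = 13.605.
dQ/dY = 17.44/Y = 0.00116898 at this income.
η = (dQ/dY)·(Y/Q) = 0.00116898 × (14919/13.605) = 1.282.
Since η > 1, the good is a luxury.

1.282 (luxury)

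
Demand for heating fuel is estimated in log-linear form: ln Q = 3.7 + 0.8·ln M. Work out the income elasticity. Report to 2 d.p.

0.80

In a log-linear demand, the coefficient on ln M is the income elasticity.
So η = 0.80.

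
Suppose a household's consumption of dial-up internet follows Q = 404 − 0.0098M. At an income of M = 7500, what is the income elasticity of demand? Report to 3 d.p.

At M = 7500: Q = 330.500.
dQ/dM = −0.0098.
η = (dQ/dM)·(M/Q) = -0.0098 × (7500/330.500) = -0.222.

-0.222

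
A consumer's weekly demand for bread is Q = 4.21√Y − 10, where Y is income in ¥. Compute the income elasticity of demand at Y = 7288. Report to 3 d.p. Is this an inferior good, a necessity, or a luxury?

0.514 (necessity)

At Y = 7288: Q = 349.407.
dQ/dY = 4.21/(2√Y) = 0.0246574 at this income.
η = (dQ/dY)·(Y/Q) = 0.0246574 × (7288/349.407) = 0.514.
Since 0 < η < 1, the good is a necessity.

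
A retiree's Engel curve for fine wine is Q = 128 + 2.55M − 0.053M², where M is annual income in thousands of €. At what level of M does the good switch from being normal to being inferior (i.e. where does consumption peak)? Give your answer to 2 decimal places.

dQ/dM = 2.55 − 0.106M.
The good is inferior where dQ/dM < 0. Setting dQ/dM = 0 gives M = 2.55 / 0.106 = 24.06.

24.06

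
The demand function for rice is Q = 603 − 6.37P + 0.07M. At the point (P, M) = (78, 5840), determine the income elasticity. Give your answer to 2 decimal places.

0.79

At P = 78, M = 5840: Q = 514.940.
Holding P constant, ∂Q/∂M = 0.07.
η_M = (∂Q/∂M)·(M/Q) = 0.07 × (5840/514.940) = 0.79.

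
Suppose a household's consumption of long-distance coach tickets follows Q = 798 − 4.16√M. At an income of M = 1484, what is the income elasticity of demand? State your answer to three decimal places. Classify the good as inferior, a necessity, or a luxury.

At M = 1484: Q = 637.745.
dQ/dM = -4.16/(2√M) = -0.0539941 at this income.
η = (dQ/dM)·(M/Q) = -0.0539941 × (1484/637.745) = -0.126.
Since η < 0, the good is an inferior good.

-0.126 (inferior good)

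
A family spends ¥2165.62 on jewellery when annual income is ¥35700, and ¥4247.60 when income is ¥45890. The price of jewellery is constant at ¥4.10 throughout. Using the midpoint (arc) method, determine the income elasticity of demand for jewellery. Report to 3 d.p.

With a constant price, Q₁ = 2165.62/4.10 = 528.200 and Q₂ = 4247.60/4.10 = 1036.000 (equivalently, work directly with expenditure since P cancels).
Midpoint %ΔQ = (4247.60 − 2165.62)/3206.61 = 0.64928; midpoint %ΔI = (45890 − 35700)/40795 = 0.24979.
η = 0.64928 / 0.24979 = 2.599.

2.599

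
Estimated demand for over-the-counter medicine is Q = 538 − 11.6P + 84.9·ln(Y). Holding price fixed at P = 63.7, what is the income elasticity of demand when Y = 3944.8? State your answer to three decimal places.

0.169

At P = 63.7, Y = 3944.8: Q = 502.065.
Holding P constant, ∂Q/∂Y = 84.9/Y = 0.021522.
η_Y = (∂Q/∂Y)·(Y/Q) = 0.021522 × (3944.8/502.065) = 0.169.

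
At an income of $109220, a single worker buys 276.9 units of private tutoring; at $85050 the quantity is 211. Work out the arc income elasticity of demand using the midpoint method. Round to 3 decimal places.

ΔQ = 211 − 276.9 = -65.9; midpoint Q̄ = (276.9 + 211)/2 = 243.95.
ΔI = 85050 − 109220 = -24170; midpoint Ī = (109220 + 85050)/2 = 97135.
η = (ΔQ/Q̄) ÷ (ΔI/Ī) = (-65.9/243.95) ÷ (-24170/97135) = 1.086.

1.086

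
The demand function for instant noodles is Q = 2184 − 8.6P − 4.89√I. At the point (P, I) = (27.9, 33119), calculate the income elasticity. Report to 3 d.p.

-0.422

At P = 27.9, I = 33119: Q = 1054.147.
Holding P constant, ∂Q/∂I = -4.89/(2√I) = -0.0134351.
η_I = (∂Q/∂I)·(I/Q) = -0.0134351 × (33119/1054.147) = -0.422.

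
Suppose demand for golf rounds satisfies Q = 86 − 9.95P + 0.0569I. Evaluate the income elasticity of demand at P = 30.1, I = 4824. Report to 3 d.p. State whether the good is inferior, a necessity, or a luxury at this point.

4.500 (luxury)

At P = 30.1, I = 4824: Q = 60.991.
Holding P constant, ∂Q/∂I = 0.0569.
η_I = (∂Q/∂I)·(I/Q) = 0.0569 × (4824/60.991) = 4.500.
Since η > 1, this is a luxury.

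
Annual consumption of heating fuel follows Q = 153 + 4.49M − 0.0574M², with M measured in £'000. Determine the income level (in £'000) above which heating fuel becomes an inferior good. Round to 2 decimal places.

39.11

dQ/dM = 4.49 − 0.1148M.
The good is inferior where dQ/dM < 0. Setting dQ/dM = 0 gives M = 4.49 / 0.1148 = 39.11.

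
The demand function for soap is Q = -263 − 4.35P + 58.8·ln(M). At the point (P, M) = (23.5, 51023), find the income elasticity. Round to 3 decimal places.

0.216

At P = 23.5, M = 51023: Q = 272.169.
Holding P constant, ∂Q/∂M = 58.8/M = 0.00115242.
η_M = (∂Q/∂M)·(M/Q) = 0.00115242 × (51023/272.169) = 0.216.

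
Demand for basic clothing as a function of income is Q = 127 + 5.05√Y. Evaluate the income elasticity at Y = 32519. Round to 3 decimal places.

At Y = 32519: Q = 1037.668.
dQ/dY = 5.05/(2√Y) = 0.0140021 at this income.
η = (dQ/dY)·(Y/Q) = 0.0140021 × (32519/1037.668) = 0.439.

0.439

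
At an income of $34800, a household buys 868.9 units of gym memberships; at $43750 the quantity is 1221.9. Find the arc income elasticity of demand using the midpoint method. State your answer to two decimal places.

ΔQ = 1221.9 − 868.9 = 353; midpoint Q̄ = (868.9 + 1221.9)/2 = 1045.4.
ΔI = 43750 − 34800 = 8950; midpoint Ī = (34800 + 43750)/2 = 39275.
η = (ΔQ/Q̄) ÷ (ΔI/Ī) = (353/1045.4) ÷ (8950/39275) = 1.48.

1.48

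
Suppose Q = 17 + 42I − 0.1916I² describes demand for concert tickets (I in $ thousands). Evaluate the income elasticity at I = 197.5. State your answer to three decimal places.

At I = 197.5: Q = 838.4025.
dQ/dI = 42 − 0.3832I = -33.68200.
η = (dQ/dI)·(I/Q) = -33.68200 × (197.5/838.4025) = -7.934.

-7.934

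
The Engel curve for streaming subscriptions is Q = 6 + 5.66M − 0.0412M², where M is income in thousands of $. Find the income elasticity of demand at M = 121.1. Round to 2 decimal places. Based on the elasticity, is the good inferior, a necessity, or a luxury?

-6.00 (inferior good)

At M = 121.1: Q = 87.2193.
dQ/dM = 5.66 − 0.0824M = -4.31864.
η = (dQ/dM)·(M/Q) = -4.31864 × (121.1/87.2193) = -6.00.
η < 0 ⇒ inferior good.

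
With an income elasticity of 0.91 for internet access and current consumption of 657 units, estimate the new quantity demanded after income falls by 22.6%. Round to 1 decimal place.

%ΔQ ≈ η × %ΔI = 0.91 × (-22.6%) = -20.566%.
New Q ≈ 657 × (1 − 0.20566) = 521.9.

521.9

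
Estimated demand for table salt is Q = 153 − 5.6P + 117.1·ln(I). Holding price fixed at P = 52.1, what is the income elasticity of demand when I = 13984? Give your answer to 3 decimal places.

At P = 52.1, I = 13984: Q = 979.038.
Holding P constant, ∂Q/∂I = 117.1/I = 0.00837386.
η_I = (∂Q/∂I)·(I/Q) = 0.00837386 × (13984/979.038) = 0.120.

0.120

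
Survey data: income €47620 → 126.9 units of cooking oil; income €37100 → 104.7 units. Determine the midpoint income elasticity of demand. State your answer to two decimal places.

0.77

ΔQ = 104.7 − 126.9 = -22.2; midpoint Q̄ = (126.9 + 104.7)/2 = 115.8.
ΔI = 37100 − 47620 = -10520; midpoint Ī = (47620 + 37100)/2 = 42360.
η = (ΔQ/Q̄) ÷ (ΔI/Ī) = (-22.2/115.8) ÷ (-10520/42360) = 0.77.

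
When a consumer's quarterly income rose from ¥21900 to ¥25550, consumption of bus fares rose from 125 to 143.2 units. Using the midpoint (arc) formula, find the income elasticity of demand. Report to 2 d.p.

0.88

ΔQ = 143.2 − 125 = 18.2; midpoint Q̄ = (125 + 143.2)/2 = 134.1.
ΔI = 25550 − 21900 = 3650; midpoint Ī = (21900 + 25550)/2 = 23725.
η = (ΔQ/Q̄) ÷ (ΔI/Ī) = (18.2/134.1) ÷ (3650/23725) = 0.88.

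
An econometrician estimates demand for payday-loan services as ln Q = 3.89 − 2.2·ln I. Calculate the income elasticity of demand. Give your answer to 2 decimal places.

In a log-linear demand, the coefficient on ln I is the income elasticity.
So η = -2.20.

-2.20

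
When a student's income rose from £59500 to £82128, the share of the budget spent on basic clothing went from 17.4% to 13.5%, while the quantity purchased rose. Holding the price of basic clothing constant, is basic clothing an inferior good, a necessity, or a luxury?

necessity

Quantity rises but the budget share falls as income rises, so 0 < η < 1.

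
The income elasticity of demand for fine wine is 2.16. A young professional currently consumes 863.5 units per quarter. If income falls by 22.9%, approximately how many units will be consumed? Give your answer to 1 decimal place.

436.4

%ΔQ ≈ η × %ΔI = 2.16 × (-22.9%) = -49.464%.
New Q ≈ 863.5 × (1 − 0.49464) = 436.4.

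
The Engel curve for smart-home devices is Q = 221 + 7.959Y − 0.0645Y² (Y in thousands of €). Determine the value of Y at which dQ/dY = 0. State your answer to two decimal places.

61.70

dQ/dY = 7.959 − 0.129Y.
The good is inferior where dQ/dY < 0. Setting dQ/dY = 0 gives Y = 7.959 / 0.129 = 61.70.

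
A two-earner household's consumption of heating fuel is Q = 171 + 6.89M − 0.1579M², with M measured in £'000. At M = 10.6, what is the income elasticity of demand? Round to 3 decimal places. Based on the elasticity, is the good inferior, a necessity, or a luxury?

At M = 10.6: Q = 226.2924.
dQ/dM = 6.89 − 0.3158M = 3.54252.
η = (dQ/dM)·(M/Q) = 3.54252 × (10.6/226.2924) = 0.166.
0 < η < 1 ⇒ necessity.

0.166 (necessity)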